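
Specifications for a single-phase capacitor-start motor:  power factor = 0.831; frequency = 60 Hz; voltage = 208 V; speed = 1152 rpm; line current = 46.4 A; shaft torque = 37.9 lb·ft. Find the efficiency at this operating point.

77.3 %

τ = 37.9 lb·ft × 1.356 = 51.39 N·m
ω = 2π × 1152/60 = 120.6 rad/s; P_out = τω = 51.39 × 120.6 = 6198 W
P_in = V·I·cosφ = 208 × 46.4 × 0.831 = 8020 W
η = P_out / P_in = 6198 / 8020 = 0.773 = 77.3%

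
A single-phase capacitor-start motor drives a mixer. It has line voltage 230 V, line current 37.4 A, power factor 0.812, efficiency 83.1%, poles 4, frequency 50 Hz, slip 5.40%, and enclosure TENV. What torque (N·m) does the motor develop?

P_in = V·I·cosφ = 230 × 37.4 × 0.812 = 6985 W
P_out = η·P_in = 0.831 × 6985 = 5805 W
n_s = 120×50/4 = 1500 rpm; n = 1500×(1−0.054) = 1419 rpm
ω = 2π×1419/60 = 148.6 rad/s
τ = P_out/ω = 5805/148.6 = 39.1 N·m

39.1 N·m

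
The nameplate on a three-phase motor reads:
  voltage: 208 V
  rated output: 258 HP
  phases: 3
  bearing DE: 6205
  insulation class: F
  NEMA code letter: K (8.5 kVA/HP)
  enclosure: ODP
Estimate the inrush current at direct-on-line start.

6090 A

S_LR = 8.5 × 258 = 2193 kVA
I_LR = S_LR/(√3·V_L) = 2193000/(1.732×208) = 6090 A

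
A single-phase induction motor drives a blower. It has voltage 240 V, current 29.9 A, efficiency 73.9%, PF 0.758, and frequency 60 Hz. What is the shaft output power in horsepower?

P_in = V·I·cosφ = 240 × 29.9 × 0.758 = 5439 W
P_out = η·P_in = 0.739 × 5439 = 4019 W
= 4019/746 = 5.39 HP

5.39 HP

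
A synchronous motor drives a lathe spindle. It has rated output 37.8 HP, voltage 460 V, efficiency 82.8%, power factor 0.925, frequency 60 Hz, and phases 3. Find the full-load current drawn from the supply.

P_out = 37.8 × 746 = 28199 W
P_in = P_out / η = 28199 / 0.828 = 34057 W
I_L = P_in / (√3·V_L·cosφ) = 34057 / (1.732 × 460 × 0.925) = 46.2 A

46.2 A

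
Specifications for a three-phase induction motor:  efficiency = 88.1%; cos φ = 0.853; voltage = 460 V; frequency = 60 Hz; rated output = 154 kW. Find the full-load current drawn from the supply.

P_out = 154 kW = 154000 W
P_in = P_out / η = 154000 / 0.881 = 174801 W
I_L = P_in / (√3·V_L·cosφ) = 174801 / (1.732 × 460 × 0.853) = 257 A

257 A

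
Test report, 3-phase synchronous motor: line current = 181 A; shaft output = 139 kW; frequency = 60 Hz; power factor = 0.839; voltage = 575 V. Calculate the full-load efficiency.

91.9 %

P_out = 139 kW = 139000 W
P_in = √3·V_L·I_L·cosφ = 1.732 × 575 × 181 × 0.839 = 151236 W
η = P_out / P_in = 139000 / 151236 = 0.919 = 91.9%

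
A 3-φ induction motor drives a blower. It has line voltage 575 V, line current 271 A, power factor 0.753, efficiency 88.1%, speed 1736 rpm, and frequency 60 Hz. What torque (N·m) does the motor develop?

P_in = √3·V·I·cosφ = 1.732 × 575 × 271 × 0.753 = 203226 W
P_out = η·P_in = 0.881 × 203226 = 179042 W
n = 1736 rpm
ω = 2π×1736/60 = 181.8 rad/s
τ = P_out/ω = 179042/181.8 = 985 N·m

985 N·m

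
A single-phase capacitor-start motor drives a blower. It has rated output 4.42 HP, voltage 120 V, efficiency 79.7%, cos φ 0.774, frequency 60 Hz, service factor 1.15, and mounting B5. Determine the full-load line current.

44.5 A

P_out = 4.42 × 746 = 3297 W
P_in = P_out / η = 3297 / 0.797 = 4137 W
I = P_in / (V·cosφ) = 4137 / (120 × 0.774) = 44.5 A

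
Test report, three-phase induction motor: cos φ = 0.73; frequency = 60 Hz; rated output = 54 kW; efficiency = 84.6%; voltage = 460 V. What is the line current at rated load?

P_out = 54 kW = 54000 W
P_in = P_out / η = 54000 / 0.846 = 63830 W
I_L = P_in / (√3·V_L·cosφ) = 63830 / (1.732 × 460 × 0.73) = 110 A

110 A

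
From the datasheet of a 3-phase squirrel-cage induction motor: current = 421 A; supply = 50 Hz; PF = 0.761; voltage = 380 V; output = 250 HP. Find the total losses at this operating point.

24.4 kW

P_in = √3·V·I·cosφ = 1.732×380×421×0.761 = 210862 W
P_out = 250×746 = 186500 W
Losses = P_in − P_out = 210862 − 186500 = 24362 W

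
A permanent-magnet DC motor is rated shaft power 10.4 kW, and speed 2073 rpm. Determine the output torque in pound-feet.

35.3 lb·ft

ω = 2π × 2073/60 = 217.1 rad/s
τ = P/ω = 10400/217.1 = 47.9 N·m
In lb·ft: 47.9/1.356 = 35.3 lb·ft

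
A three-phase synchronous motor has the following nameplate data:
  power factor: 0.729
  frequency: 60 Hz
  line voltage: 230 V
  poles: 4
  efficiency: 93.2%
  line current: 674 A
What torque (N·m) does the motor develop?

968 N·m

P_in = √3·V·I·cosφ = 1.732 × 230 × 674 × 0.729 = 195733 W
P_out = η·P_in = 0.932 × 195733 = 182423 W
n = n_s = 120×60/4 = 1800 rpm (synchronous)
ω = 2π×1800/60 = 188.5 rad/s
τ = P_out/ω = 182423/188.5 = 968 N·m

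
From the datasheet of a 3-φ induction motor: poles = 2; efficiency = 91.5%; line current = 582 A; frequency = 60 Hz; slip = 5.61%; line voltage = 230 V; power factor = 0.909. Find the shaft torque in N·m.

542 N·m

P_in = √3·V·I·cosφ = 1.732 × 230 × 582 × 0.909 = 210748 W
P_out = η·P_in = 0.915 × 210748 = 192834 W
n_s = 120×60/2 = 3600 rpm; n = 3600×(1−0.0561) = 3398 rpm
ω = 2π×3398/60 = 355.8 rad/s
τ = P_out/ω = 192834/355.8 = 542 N·m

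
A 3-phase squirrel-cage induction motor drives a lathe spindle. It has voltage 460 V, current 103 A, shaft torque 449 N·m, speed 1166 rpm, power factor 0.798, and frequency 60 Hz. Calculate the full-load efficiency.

83.7 %

ω = 2π × 1166/60 = 122.1 rad/s; P_out = τω = 449 × 122.1 = 54823 W
P_in = √3·V_L·I_L·cosφ = 1.732 × 460 × 103 × 0.798 = 65486 W
η = P_out / P_in = 54823 / 65486 = 0.837 = 83.7%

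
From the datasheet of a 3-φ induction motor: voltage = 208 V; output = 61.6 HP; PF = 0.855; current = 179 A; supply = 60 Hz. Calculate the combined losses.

P_in = √3·V·I·cosφ = 1.732×208×179×0.855 = 55135 W
P_out = 61.6×746 = 45954 W
Losses = P_in − P_out = 55135 − 45954 = 9181 W

9.18 kW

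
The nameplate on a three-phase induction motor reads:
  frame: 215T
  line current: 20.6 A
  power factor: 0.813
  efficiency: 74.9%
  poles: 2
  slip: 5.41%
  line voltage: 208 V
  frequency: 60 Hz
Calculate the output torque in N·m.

P_in = √3·V·I·cosφ = 1.732 × 208 × 20.6 × 0.813 = 6033 W
P_out = η·P_in = 0.749 × 6033 = 4519 W
n_s = 120×60/2 = 3600 rpm; n = 3600×(1−0.0541) = 3405 rpm
ω = 2π×3405/60 = 356.6 rad/s
τ = P_out/ω = 4519/356.6 = 12.7 N·m

12.7 N·m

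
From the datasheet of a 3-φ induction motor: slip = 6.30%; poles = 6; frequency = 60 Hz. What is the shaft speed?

n_s = 120f/p = 120×60/6 = 1200 rpm
n = n_s(1 − s) = 1200 × (1 − 0.063) = 1124 rpm

1124 rpm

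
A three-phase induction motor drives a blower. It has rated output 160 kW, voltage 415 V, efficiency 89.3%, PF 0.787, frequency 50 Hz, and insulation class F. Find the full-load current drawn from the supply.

P_out = 160 kW = 160000 W
P_in = P_out / η = 160000 / 0.893 = 179171 W
I_L = P_in / (√3·V_L·cosφ) = 179171 / (1.732 × 415 × 0.787) = 317 A

317 A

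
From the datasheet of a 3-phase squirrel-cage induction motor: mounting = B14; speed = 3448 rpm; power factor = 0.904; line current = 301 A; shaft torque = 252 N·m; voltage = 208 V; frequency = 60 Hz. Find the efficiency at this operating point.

ω = 2π × 3448/60 = 361.1 rad/s; P_out = τω = 252 × 361.1 = 90997 W
P_in = √3·V_L·I_L·cosφ = 1.732 × 208 × 301 × 0.904 = 98027 W
η = P_out / P_in = 90997 / 98027 = 0.928 = 92.8%

92.8 %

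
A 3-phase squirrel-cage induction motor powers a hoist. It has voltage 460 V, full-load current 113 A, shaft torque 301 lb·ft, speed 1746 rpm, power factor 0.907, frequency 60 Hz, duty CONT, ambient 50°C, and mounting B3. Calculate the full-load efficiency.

τ = 301 lb·ft × 1.356 = 408.2 N·m
ω = 2π × 1746/60 = 182.8 rad/s; P_out = τω = 408.2 × 182.8 = 74619 W
P_in = √3·V_L·I_L·cosφ = 1.732 × 460 × 113 × 0.907 = 81657 W
η = P_out / P_in = 74619 / 81657 = 0.914 = 91.4%

91.4 %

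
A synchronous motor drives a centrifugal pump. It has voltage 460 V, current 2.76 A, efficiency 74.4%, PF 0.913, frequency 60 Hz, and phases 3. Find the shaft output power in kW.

P_in = √3·V·I·cosφ = 1.732 × 460 × 2.76 × 0.913 = 2008 W
P_out = η·P_in = 0.744 × 2008 = 1494 W

1.49 kW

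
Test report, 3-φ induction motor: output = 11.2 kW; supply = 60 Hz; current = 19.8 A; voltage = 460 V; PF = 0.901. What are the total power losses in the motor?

3.01 kW

P_in = √3·V·I·cosφ = 1.732×460×19.8×0.901 = 14213 W
P_out = 11200 W
Losses = P_in − P_out = 14213 − 11200 = 3013 W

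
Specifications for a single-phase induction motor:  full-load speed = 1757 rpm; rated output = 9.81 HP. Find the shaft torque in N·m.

P_out = 9.81 × 746 = 7318 W
ω = 2π × 1757/60 = 184 rad/s
τ = P_out/ω = 7318/184 = 39.8 N·m

39.8 N·m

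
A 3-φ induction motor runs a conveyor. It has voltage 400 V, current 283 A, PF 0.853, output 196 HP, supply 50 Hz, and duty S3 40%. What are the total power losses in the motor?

21000 W

P_in = √3·V·I·cosφ = 1.732×400×283×0.853 = 167241 W
P_out = 196×746 = 146216 W
Losses = P_in − P_out = 167241 − 146216 = 21025 W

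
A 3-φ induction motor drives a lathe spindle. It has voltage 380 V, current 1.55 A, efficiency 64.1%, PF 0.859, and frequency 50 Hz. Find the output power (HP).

P_in = √3·V·I·cosφ = 1.732 × 380 × 1.55 × 0.859 = 876 W
P_out = η·P_in = 0.641 × 876 = 562 W
= 562/746 = 0.753 HP

0.753 HP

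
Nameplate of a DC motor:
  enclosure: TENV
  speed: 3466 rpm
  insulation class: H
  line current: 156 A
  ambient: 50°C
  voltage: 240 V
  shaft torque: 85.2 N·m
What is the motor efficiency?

ω = 2π × 3466/60 = 363 rad/s; P_out = τω = 85.2 × 363 = 30928 W
P_in = V·I = 240 × 156 = 37440 W
η = P_out / P_in = 30928 / 37440 = 0.826 = 82.6%

82.6 %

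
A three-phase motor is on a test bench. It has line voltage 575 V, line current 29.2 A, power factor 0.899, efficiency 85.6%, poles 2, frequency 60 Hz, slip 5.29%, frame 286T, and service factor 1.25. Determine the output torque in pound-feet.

P_in = √3·V·I·cosφ = 1.732 × 575 × 29.2 × 0.899 = 26143 W
P_out = η·P_in = 0.856 × 26143 = 22378 W
n_s = 120×60/2 = 3600 rpm; n = 3600×(1−0.0529) = 3410 rpm
ω = 2π×3410/60 = 357.1 rad/s
τ = P_out/ω = 22378/357.1 = 62.67 N·m
In lb·ft: 62.67/1.356 = 46.2 lb·ft

46.2 lb·ft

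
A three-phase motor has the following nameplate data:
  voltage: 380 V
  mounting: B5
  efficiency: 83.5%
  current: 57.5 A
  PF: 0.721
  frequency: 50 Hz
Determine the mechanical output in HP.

P_in = √3·V·I·cosφ = 1.732 × 380 × 57.5 × 0.721 = 27286 W
P_out = η·P_in = 0.835 × 27286 = 22784 W
= 22784/746 = 30.5 HP

30.5 HP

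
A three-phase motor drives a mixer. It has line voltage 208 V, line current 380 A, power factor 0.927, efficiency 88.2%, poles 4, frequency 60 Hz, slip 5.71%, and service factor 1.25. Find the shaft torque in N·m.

P_in = √3·V·I·cosφ = 1.732 × 208 × 380 × 0.927 = 126904 W
P_out = η·P_in = 0.882 × 126904 = 111929 W
n_s = 120×60/4 = 1800 rpm; n = 1800×(1−0.0571) = 1697 rpm
ω = 2π×1697/60 = 177.7 rad/s
τ = P_out/ω = 111929/177.7 = 630 N·m

630 N·m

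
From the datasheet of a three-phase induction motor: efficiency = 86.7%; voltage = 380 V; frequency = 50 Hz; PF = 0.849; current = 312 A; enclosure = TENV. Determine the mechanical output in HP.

203 HP

P_in = √3·V·I·cosφ = 1.732 × 380 × 312 × 0.849 = 174339 W
P_out = η·P_in = 0.867 × 174339 = 151152 W
= 151152/746 = 203 HP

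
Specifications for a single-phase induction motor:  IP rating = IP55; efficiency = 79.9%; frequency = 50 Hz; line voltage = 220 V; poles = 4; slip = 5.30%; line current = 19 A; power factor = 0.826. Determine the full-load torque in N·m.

P_in = V·I·cosφ = 220 × 19 × 0.826 = 3453 W
P_out = η·P_in = 0.799 × 3453 = 2759 W
n_s = 120×50/4 = 1500 rpm; n = 1500×(1−0.053) = 1421 rpm
ω = 2π×1421/60 = 148.8 rad/s
τ = P_out/ω = 2759/148.8 = 18.5 N·m

18.5 N·m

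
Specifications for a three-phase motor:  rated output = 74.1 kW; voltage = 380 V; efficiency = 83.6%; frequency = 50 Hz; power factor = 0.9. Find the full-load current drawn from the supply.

P_out = 74.1 kW = 74100 W
P_in = P_out / η = 74100 / 0.836 = 88636 W
I_L = P_in / (√3·V_L·cosφ) = 88636 / (1.732 × 380 × 0.9) = 150 A

150 A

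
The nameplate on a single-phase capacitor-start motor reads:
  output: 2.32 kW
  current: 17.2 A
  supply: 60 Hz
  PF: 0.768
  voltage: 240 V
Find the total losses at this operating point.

850 W

P_in = V·I·cosφ = 240×17.2×0.768 = 3170 W
P_out = 2320 W
Losses = P_in − P_out = 3170 − 2320 = 850 W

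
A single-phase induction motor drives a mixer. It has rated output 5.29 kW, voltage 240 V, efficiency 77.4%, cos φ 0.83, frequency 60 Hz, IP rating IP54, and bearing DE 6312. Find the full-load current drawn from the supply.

34.3 A

P_out = 5.29 kW = 5290 W
P_in = P_out / η = 5290 / 0.774 = 6835 W
I = P_in / (V·cosφ) = 6835 / (240 × 0.83) = 34.3 A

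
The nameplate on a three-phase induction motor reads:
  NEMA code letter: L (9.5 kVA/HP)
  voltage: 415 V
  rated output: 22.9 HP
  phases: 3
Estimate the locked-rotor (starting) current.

S_LR = 9.5 × 22.9 = 217.55 kVA
I_LR = S_LR/(√3·V_L) = 217550/(1.732×415) = 303 A

303 A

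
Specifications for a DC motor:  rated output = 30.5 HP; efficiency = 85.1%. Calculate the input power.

P_out = 30.5 × 746 = 22753 W
P_in = P_out/η = 22753/0.851 = 26737 W = 26.7 kW

26.7 kW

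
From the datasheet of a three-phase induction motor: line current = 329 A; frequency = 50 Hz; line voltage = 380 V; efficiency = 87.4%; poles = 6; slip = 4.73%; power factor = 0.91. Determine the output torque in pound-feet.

1270 lb·ft

P_in = √3·V·I·cosφ = 1.732 × 380 × 329 × 0.91 = 197047 W
P_out = η·P_in = 0.874 × 197047 = 172219 W
n_s = 120×50/6 = 1000 rpm; n = 1000×(1−0.0473) = 953 rpm
ω = 2π×953/60 = 99.8 rad/s
τ = P_out/ω = 172219/99.8 = 1726 N·m
In lb·ft: 1726/1.356 = 1270 lb·ft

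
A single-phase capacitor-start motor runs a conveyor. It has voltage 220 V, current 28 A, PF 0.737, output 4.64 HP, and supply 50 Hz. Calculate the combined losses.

P_in = V·I·cosφ = 220×28×0.737 = 4540 W
P_out = 4.64×746 = 3461 W
Losses = P_in − P_out = 4540 − 3461 = 1079 W

1.08 kW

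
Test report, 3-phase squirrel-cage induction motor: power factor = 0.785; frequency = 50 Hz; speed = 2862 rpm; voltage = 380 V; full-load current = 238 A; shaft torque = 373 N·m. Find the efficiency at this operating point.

90.9 %

ω = 2π × 2862/60 = 299.7 rad/s; P_out = τω = 373 × 299.7 = 111788 W
P_in = √3·V_L·I_L·cosφ = 1.732 × 380 × 238 × 0.785 = 122964 W
η = P_out / P_in = 111788 / 122964 = 0.909 = 90.9%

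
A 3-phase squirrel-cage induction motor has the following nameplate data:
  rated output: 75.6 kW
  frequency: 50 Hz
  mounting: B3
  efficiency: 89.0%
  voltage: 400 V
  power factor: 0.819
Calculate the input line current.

P_out = 75.6 kW = 75600 W
P_in = P_out / η = 75600 / 0.890 = 84944 W
I_L = P_in / (√3·V_L·cosφ) = 84944 / (1.732 × 400 × 0.819) = 150 A

150 A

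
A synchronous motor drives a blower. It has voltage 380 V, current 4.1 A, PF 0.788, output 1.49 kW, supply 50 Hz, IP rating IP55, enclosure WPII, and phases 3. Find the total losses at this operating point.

P_in = √3·V·I·cosφ = 1.732×380×4.1×0.788 = 2126 W
P_out = 1490 W
Losses = P_in − P_out = 2126 − 1490 = 636 W

636 W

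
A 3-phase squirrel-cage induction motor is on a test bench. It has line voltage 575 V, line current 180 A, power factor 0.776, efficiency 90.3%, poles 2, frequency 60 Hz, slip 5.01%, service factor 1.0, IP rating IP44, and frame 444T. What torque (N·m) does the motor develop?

351 N·m

P_in = √3·V·I·cosφ = 1.732 × 575 × 180 × 0.776 = 139107 W
P_out = η·P_in = 0.903 × 139107 = 125614 W
n_s = 120×60/2 = 3600 rpm; n = 3600×(1−0.0501) = 3420 rpm
ω = 2π×3420/60 = 358.1 rad/s
τ = P_out/ω = 125614/358.1 = 351 N·m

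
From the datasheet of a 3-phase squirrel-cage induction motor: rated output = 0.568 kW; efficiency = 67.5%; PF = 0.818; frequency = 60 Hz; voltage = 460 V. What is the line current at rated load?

P_out = 0.568 kW = 568 W
P_in = P_out / η = 568 / 0.675 = 841 W
I_L = P_in / (√3·V_L·cosφ) = 841 / (1.732 × 460 × 0.818) = 1.29 A

1.29 A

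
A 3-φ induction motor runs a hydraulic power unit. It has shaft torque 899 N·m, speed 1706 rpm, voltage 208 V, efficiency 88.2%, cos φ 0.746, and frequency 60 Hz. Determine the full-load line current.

ω = 2π×1706/60 = 178.7 rad/s; P_out = τω = 899 × 178.7 = 160651 W
P_in = P_out / η = 160651 / 0.882 = 182144 W
I_L = P_in / (√3·V_L·cosφ) = 182144 / (1.732 × 208 × 0.746) = 678 A

678 A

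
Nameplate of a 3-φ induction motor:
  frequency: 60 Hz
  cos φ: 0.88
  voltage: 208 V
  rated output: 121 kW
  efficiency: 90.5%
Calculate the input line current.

422 A

P_out = 121 kW = 121000 W
P_in = P_out / η = 121000 / 0.905 = 133702 W
I_L = P_in / (√3·V_L·cosφ) = 133702 / (1.732 × 208 × 0.88) = 422 A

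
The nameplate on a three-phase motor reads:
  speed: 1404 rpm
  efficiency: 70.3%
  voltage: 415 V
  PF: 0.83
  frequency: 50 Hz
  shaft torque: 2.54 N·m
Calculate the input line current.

ω = 2π×1404/60 = 147 rad/s; P_out = τω = 2.54 × 147 = 373 W
P_in = P_out / η = 373 / 0.703 = 531 W
I_L = P_in / (√3·V_L·cosφ) = 531 / (1.732 × 415 × 0.83) = 0.89 A

0.89 A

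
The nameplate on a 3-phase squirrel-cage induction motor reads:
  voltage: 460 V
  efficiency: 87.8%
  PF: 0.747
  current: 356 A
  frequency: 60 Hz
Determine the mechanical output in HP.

249 HP

P_in = √3·V·I·cosφ = 1.732 × 460 × 356 × 0.747 = 211873 W
P_out = η·P_in = 0.878 × 211873 = 186024 W
= 186024/746 = 249 HP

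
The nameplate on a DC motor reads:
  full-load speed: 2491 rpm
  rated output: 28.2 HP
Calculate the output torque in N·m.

80.6 N·m

P_out = 28.2 × 746 = 21037 W
ω = 2π × 2491/60 = 260.9 rad/s
τ = P_out/ω = 21037/260.9 = 80.6 N·m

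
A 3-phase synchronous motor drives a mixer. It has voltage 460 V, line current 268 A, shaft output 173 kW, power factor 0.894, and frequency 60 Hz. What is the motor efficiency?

90.6 %

P_out = 173 kW = 173000 W
P_in = √3·V_L·I_L·cosφ = 1.732 × 460 × 268 × 0.894 = 190888 W
η = P_out / P_in = 173000 / 190888 = 0.906 = 90.6%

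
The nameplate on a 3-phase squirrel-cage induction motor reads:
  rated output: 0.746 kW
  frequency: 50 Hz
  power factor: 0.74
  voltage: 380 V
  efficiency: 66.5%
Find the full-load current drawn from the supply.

2.3 A

P_out = 0.746 kW = 746 W
P_in = P_out / η = 746 / 0.665 = 1122 W
I_L = P_in / (√3·V_L·cosφ) = 1122 / (1.732 × 380 × 0.74) = 2.3 A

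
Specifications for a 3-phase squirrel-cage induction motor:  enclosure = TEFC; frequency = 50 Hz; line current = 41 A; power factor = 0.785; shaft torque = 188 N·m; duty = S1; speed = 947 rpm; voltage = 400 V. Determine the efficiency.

ω = 2π × 947/60 = 99.17 rad/s; P_out = τω = 188 × 99.17 = 18644 W
P_in = √3·V_L·I_L·cosφ = 1.732 × 400 × 41 × 0.785 = 22298 W
η = P_out / P_in = 18644 / 22298 = 0.836 = 83.6%

83.6 %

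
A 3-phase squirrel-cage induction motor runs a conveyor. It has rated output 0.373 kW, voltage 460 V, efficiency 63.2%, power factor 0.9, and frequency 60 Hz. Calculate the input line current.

0.823 A

P_out = 0.373 kW = 373 W
P_in = P_out / η = 373 / 0.632 = 590 W
I_L = P_in / (√3·V_L·cosφ) = 590 / (1.732 × 460 × 0.9) = 0.823 A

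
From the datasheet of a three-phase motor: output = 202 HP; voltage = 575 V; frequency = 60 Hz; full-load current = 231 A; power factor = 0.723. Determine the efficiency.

90.6 %

P_out = 202 × 746 = 150692 W
P_in = √3·V_L·I_L·cosφ = 1.732 × 575 × 231 × 0.723 = 166328 W
η = P_out / P_in = 150692 / 166328 = 0.906 = 90.6%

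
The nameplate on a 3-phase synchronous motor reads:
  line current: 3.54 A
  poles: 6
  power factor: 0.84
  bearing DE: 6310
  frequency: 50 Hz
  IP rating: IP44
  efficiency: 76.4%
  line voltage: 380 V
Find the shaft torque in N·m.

P_in = √3·V·I·cosφ = 1.732 × 380 × 3.54 × 0.84 = 1957 W
P_out = η·P_in = 0.764 × 1957 = 1495 W
n = n_s = 120×50/6 = 1000 rpm (synchronous)
ω = 2π×1000/60 = 104.7 rad/s
τ = P_out/ω = 1495/104.7 = 14.3 N·m

14.3 N·m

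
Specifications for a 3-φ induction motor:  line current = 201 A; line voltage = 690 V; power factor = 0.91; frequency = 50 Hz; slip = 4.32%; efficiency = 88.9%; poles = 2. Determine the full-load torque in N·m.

647 N·m

P_in = √3·V·I·cosφ = 1.732 × 690 × 201 × 0.91 = 218592 W
P_out = η·P_in = 0.889 × 218592 = 194328 W
n_s = 120×50/2 = 3000 rpm; n = 3000×(1−0.0432) = 2870 rpm
ω = 2π×2870/60 = 300.5 rad/s
τ = P_out/ω = 194328/300.5 = 647 N·m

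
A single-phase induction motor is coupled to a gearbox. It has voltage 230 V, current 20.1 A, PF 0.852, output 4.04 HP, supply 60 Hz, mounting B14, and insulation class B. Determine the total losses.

P_in = V·I·cosφ = 230×20.1×0.852 = 3939 W
P_out = 4.04×746 = 3014 W
Losses = P_in − P_out = 3939 − 3014 = 925 W

925 W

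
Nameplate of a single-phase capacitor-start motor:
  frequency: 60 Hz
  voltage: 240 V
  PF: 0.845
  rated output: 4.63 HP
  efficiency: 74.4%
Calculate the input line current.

P_out = 4.63 × 746 = 3454 W
P_in = P_out / η = 3454 / 0.744 = 4642 W
I = P_in / (V·cosφ) = 4642 / (240 × 0.845) = 22.9 A

22.9 A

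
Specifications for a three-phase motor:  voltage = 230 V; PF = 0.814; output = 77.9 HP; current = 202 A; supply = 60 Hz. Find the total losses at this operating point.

P_in = √3·V·I·cosφ = 1.732×230×202×0.814 = 65502 W
P_out = 77.9×746 = 58113 W
Losses = P_in − P_out = 65502 − 58113 = 7389 W

7.39 kW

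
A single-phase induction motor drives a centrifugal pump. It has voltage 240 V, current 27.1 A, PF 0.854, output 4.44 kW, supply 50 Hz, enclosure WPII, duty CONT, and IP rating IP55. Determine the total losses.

1.11 kW

P_in = V·I·cosφ = 240×27.1×0.854 = 5554 W
P_out = 4440 W
Losses = P_in − P_out = 5554 − 4440 = 1114 W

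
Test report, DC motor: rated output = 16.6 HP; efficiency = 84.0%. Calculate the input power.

P_out = 16.6 × 746 = 12384 W
P_in = P_out/η = 12384/0.84 = 14743 W = 14.7 kW

14.7 kW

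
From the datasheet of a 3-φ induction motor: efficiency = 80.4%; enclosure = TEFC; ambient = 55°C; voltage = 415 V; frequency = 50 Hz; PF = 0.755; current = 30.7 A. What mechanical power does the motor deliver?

13.4 kW

P_in = √3·V·I·cosφ = 1.732 × 415 × 30.7 × 0.755 = 16660 W
P_out = η·P_in = 0.804 × 16660 = 13395 W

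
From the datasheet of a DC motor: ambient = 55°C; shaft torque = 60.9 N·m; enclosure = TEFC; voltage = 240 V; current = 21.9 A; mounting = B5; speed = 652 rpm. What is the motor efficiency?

79.1 %

ω = 2π × 652/60 = 68.28 rad/s; P_out = τω = 60.9 × 68.28 = 4158 W
P_in = V·I = 240 × 21.9 = 5256 W
η = P_out / P_in = 4158 / 5256 = 0.791 = 79.1%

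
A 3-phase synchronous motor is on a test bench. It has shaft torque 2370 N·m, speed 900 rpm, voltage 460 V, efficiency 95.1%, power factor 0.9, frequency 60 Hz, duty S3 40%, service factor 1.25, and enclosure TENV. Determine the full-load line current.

328 A

ω = 2π×900/60 = 94.25 rad/s; P_out = τω = 2370 × 94.25 = 223373 W
P_in = P_out / η = 223373 / 0.951 = 234882 W
I_L = P_in / (√3·V_L·cosφ) = 234882 / (1.732 × 460 × 0.9) = 328 A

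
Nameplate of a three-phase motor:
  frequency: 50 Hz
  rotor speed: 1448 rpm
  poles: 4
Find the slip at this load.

3.47 %

n_s = 120f/p = 120×50/4 = 1500 rpm
s = (n_s − n)/n_s = (1500 − 1448)/1500 = 0.0347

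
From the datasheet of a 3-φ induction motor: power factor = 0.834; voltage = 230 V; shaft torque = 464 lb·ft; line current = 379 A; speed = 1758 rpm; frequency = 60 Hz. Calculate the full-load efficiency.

τ = 464 lb·ft × 1.356 = 629.2 N·m
ω = 2π × 1758/60 = 184.1 rad/s; P_out = τω = 629.2 × 184.1 = 115836 W
P_in = √3·V_L·I_L·cosφ = 1.732 × 230 × 379 × 0.834 = 125916 W
η = P_out / P_in = 115836 / 125916 = 0.920 = 92.0%

92.0 %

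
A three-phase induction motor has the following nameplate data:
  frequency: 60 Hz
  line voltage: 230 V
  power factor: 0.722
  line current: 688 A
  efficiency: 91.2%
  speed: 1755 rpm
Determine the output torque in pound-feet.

P_in = √3·V·I·cosφ = 1.732 × 230 × 688 × 0.722 = 197880 W
P_out = η·P_in = 0.912 × 197880 = 180467 W
n = 1755 rpm
ω = 2π×1755/60 = 183.8 rad/s
τ = P_out/ω = 180467/183.8 = 981.9 N·m
In lb·ft: 981.9/1.356 = 724 lb·ft

724 lb·ft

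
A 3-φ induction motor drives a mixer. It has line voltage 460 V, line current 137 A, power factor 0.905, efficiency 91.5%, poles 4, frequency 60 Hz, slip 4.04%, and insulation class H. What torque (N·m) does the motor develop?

P_in = √3·V·I·cosφ = 1.732 × 460 × 137 × 0.905 = 98781 W
P_out = η·P_in = 0.915 × 98781 = 90385 W
n_s = 120×60/4 = 1800 rpm; n = 1800×(1−0.0404) = 1727 rpm
ω = 2π×1727/60 = 180.9 rad/s
τ = P_out/ω = 90385/180.9 = 500 N·m

500 N·m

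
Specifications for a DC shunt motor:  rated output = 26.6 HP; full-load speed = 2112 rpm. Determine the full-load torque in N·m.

89.7 N·m

P_out = 26.6 × 746 = 19844 W
ω = 2π × 2112/60 = 221.2 rad/s
τ = P_out/ω = 19844/221.2 = 89.7 N·m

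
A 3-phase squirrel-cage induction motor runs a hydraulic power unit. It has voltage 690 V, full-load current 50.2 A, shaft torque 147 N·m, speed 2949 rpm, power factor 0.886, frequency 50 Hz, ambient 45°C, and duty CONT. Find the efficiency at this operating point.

ω = 2π × 2949/60 = 308.8 rad/s; P_out = τω = 147 × 308.8 = 45394 W
P_in = √3·V_L·I_L·cosφ = 1.732 × 690 × 50.2 × 0.886 = 53154 W
η = P_out / P_in = 45394 / 53154 = 0.854 = 85.4%

85.4 %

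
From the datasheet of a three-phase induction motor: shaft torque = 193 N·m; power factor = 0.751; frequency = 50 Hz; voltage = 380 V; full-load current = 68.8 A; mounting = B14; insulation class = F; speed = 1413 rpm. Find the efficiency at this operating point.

ω = 2π × 1413/60 = 148 rad/s; P_out = τω = 193 × 148 = 28564 W
P_in = √3·V_L·I_L·cosφ = 1.732 × 380 × 68.8 × 0.751 = 34006 W
η = P_out / P_in = 28564 / 34006 = 0.840 = 84.0%

84.0 %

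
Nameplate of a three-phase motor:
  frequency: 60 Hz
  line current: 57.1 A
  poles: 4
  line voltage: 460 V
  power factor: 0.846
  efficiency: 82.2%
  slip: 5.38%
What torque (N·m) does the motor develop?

P_in = √3·V·I·cosφ = 1.732 × 460 × 57.1 × 0.846 = 38487 W
P_out = η·P_in = 0.822 × 38487 = 31636 W
n_s = 120×60/4 = 1800 rpm; n = 1800×(1−0.0538) = 1703 rpm
ω = 2π×1703/60 = 178.3 rad/s
τ = P_out/ω = 31636/178.3 = 177 N·m

177 N·m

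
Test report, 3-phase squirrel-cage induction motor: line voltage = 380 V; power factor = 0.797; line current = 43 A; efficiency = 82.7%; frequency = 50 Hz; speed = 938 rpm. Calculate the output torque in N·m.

P_in = √3·V·I·cosφ = 1.732 × 380 × 43 × 0.797 = 22556 W
P_out = η·P_in = 0.827 × 22556 = 18654 W
n = 938 rpm
ω = 2π×938/60 = 98.23 rad/s
τ = P_out/ω = 18654/98.23 = 190 N·m

190 N·m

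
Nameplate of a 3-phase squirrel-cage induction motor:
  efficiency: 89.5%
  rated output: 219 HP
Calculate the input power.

P_out = 219 × 746 = 163374 W
P_in = P_out/η = 163374/0.895 = 182541 W = 183 kW

183 kW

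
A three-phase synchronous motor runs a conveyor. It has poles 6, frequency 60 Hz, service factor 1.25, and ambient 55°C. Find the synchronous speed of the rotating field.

n_s = 120f/p = 120×60/6 = 1200 rpm

1200 rpm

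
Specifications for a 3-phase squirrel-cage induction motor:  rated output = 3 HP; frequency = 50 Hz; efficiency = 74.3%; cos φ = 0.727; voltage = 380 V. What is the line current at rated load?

P_out = 3 × 746 = 2238 W
P_in = P_out / η = 2238 / 0.743 = 3012 W
I_L = P_in / (√3·V_L·cosφ) = 3012 / (1.732 × 380 × 0.727) = 6.29 A

6.29 A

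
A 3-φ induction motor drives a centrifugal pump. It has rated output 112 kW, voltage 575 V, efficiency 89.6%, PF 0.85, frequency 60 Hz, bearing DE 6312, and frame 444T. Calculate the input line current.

148 A

P_out = 112 kW = 112000 W
P_in = P_out / η = 112000 / 0.896 = 125000 W
I_L = P_in / (√3·V_L·cosφ) = 125000 / (1.732 × 575 × 0.85) = 148 A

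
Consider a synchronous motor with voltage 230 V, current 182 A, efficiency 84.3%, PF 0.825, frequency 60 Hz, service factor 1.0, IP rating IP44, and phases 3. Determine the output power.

P_in = √3·V·I·cosφ = 1.732 × 230 × 182 × 0.825 = 59814 W
P_out = η·P_in = 0.843 × 59814 = 50423 W

50.4 kW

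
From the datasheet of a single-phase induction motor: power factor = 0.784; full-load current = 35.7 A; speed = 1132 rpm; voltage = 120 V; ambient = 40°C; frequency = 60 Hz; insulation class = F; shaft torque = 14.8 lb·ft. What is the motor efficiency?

70.8 %

τ = 14.8 lb·ft × 1.356 = 20.07 N·m
ω = 2π × 1132/60 = 118.5 rad/s; P_out = τω = 20.07 × 118.5 = 2378 W
P_in = V·I·cosφ = 120 × 35.7 × 0.784 = 3359 W
η = P_out / P_in = 2378 / 3359 = 0.708 = 70.8%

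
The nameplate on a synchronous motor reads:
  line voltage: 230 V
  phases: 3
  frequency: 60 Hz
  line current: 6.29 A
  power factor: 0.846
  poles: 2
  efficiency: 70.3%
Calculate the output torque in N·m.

P_in = √3·V·I·cosφ = 1.732 × 230 × 6.29 × 0.846 = 2120 W
P_out = η·P_in = 0.703 × 2120 = 1490 W
n = n_s = 120×60/2 = 3600 rpm (synchronous)
ω = 2π×3600/60 = 377 rad/s
τ = P_out/ω = 1490/377 = 3.95 N·m

3.95 N·m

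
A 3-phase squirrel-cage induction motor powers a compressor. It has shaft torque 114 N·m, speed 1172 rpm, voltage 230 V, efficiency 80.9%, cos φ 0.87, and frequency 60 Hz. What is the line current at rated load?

49.9 A

ω = 2π×1172/60 = 122.7 rad/s; P_out = τω = 114 × 122.7 = 13988 W
P_in = P_out / η = 13988 / 0.809 = 17290 W
I_L = P_in / (√3·V_L·cosφ) = 17290 / (1.732 × 230 × 0.87) = 49.9 A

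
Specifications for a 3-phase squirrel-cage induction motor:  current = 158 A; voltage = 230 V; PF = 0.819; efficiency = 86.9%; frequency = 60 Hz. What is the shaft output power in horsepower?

P_in = √3·V·I·cosφ = 1.732 × 230 × 158 × 0.819 = 51549 W
P_out = η·P_in = 0.869 × 51549 = 44796 W
= 44796/746 = 60 HP

60 HP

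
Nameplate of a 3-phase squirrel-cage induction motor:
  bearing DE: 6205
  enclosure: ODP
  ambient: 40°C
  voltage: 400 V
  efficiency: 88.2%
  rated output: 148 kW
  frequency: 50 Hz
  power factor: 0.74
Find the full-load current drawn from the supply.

327 A

P_out = 148 kW = 148000 W
P_in = P_out / η = 148000 / 0.882 = 167800 W
I_L = P_in / (√3·V_L·cosφ) = 167800 / (1.732 × 400 × 0.74) = 327 A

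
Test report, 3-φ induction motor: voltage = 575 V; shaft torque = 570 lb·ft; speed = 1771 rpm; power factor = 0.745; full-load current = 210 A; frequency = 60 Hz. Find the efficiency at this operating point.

92.0 %

τ = 570 lb·ft × 1.356 = 772.9 N·m
ω = 2π × 1771/60 = 185.5 rad/s; P_out = τω = 772.9 × 185.5 = 143373 W
P_in = √3·V_L·I_L·cosφ = 1.732 × 575 × 210 × 0.745 = 155809 W
η = P_out / P_in = 143373 / 155809 = 0.920 = 92.0%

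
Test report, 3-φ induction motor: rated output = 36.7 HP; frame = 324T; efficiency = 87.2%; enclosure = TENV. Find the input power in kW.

P_out = 36.7 × 746 = 27378 W
P_in = P_out/η = 27378/0.872 = 31397 W = 31.4 kW

31.4 kW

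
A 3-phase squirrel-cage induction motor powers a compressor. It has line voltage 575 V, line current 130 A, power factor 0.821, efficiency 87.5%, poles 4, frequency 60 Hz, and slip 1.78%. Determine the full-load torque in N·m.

502 N·m

P_in = √3·V·I·cosφ = 1.732 × 575 × 130 × 0.821 = 106292 W
P_out = η·P_in = 0.875 × 106292 = 93006 W
n_s = 120×60/4 = 1800 rpm; n = 1800×(1−0.0178) = 1768 rpm
ω = 2π×1768/60 = 185.1 rad/s
τ = P_out/ω = 93006/185.1 = 502 N·m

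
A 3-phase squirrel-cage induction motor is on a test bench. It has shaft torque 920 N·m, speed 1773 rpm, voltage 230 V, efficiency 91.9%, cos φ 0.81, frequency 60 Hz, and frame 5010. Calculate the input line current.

576 A

ω = 2π×1773/60 = 185.7 rad/s; P_out = τω = 920 × 185.7 = 170844 W
P_in = P_out / η = 170844 / 0.919 = 185902 W
I_L = P_in / (√3·V_L·cosφ) = 185902 / (1.732 × 230 × 0.81) = 576 A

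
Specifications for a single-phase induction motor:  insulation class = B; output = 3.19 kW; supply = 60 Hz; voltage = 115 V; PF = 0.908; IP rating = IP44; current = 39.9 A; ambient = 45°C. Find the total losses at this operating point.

P_in = V·I·cosφ = 115×39.9×0.908 = 4166 W
P_out = 3190 W
Losses = P_in − P_out = 4166 − 3190 = 976 W

976 W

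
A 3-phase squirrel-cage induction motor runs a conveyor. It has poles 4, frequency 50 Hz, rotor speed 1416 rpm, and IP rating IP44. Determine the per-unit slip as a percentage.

5.60 %

n_s = 120f/p = 120×50/4 = 1500 rpm
s = (n_s − n)/n_s = (1500 − 1416)/1500 = 0.0560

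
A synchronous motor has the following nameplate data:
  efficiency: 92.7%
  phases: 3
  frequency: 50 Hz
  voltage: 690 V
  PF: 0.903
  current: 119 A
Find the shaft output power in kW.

119 kW

P_in = √3·V·I·cosφ = 1.732 × 690 × 119 × 0.903 = 128420 W
P_out = η·P_in = 0.927 × 128420 = 119045 W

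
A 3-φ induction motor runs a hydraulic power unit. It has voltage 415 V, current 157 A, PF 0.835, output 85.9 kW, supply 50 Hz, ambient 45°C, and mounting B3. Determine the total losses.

P_in = √3·V·I·cosφ = 1.732×415×157×0.835 = 94228 W
P_out = 85900 W
Losses = P_in − P_out = 94228 − 85900 = 8328 W

8.33 kW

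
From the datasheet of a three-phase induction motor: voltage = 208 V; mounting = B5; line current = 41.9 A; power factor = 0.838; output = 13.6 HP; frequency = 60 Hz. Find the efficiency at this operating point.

P_out = 13.6 × 746 = 10146 W
P_in = √3·V_L·I_L·cosφ = 1.732 × 208 × 41.9 × 0.838 = 12649 W
η = P_out / P_in = 10146 / 12649 = 0.802 = 80.2%

80.2 %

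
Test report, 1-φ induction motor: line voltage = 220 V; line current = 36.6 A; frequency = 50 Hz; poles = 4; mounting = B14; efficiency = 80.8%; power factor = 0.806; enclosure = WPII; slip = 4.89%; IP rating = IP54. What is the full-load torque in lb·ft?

25.9 lb·ft

P_in = V·I·cosφ = 220 × 36.6 × 0.806 = 6490 W
P_out = η·P_in = 0.808 × 6490 = 5244 W
n_s = 120×50/4 = 1500 rpm; n = 1500×(1−0.0489) = 1427 rpm
ω = 2π×1427/60 = 149.4 rad/s
τ = P_out/ω = 5244/149.4 = 35.1 N·m
In lb·ft: 35.1/1.356 = 25.9 lb·ft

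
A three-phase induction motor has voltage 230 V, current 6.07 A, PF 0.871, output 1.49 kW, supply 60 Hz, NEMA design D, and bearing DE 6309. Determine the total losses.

616 W

P_in = √3·V·I·cosφ = 1.732×230×6.07×0.871 = 2106 W
P_out = 1490 W
Losses = P_in − P_out = 2106 − 1490 = 616 W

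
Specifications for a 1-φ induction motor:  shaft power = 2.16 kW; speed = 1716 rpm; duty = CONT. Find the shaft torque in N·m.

12 N·m

ω = 2π × 1716/60 = 179.7 rad/s
τ = P/ω = 2160/179.7 = 12 N·m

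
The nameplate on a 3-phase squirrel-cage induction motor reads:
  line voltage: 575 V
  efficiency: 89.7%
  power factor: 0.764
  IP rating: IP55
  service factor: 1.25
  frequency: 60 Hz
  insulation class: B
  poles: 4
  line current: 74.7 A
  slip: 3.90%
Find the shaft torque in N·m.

281 N·m

P_in = √3·V·I·cosφ = 1.732 × 575 × 74.7 × 0.764 = 56837 W
P_out = η·P_in = 0.897 × 56837 = 50983 W
n_s = 120×60/4 = 1800 rpm; n = 1800×(1−0.039) = 1730 rpm
ω = 2π×1730/60 = 181.2 rad/s
τ = P_out/ω = 50983/181.2 = 281 N·m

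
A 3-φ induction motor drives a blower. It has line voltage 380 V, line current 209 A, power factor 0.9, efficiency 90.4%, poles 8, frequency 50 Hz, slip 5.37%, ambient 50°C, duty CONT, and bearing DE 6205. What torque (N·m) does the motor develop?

P_in = √3·V·I·cosφ = 1.732 × 380 × 209 × 0.9 = 123800 W
P_out = η·P_in = 0.904 × 123800 = 111915 W
n_s = 120×50/8 = 750 rpm; n = 750×(1−0.0537) = 710 rpm
ω = 2π×710/60 = 74.35 rad/s
τ = P_out/ω = 111915/74.35 = 1510 N·m

1510 N·m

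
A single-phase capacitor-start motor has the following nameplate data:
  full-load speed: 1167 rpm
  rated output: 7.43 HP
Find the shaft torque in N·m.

45.4 N·m

P_out = 7.43 × 746 = 5543 W
ω = 2π × 1167/60 = 122.2 rad/s
τ = P_out/ω = 5543/122.2 = 45.4 N·m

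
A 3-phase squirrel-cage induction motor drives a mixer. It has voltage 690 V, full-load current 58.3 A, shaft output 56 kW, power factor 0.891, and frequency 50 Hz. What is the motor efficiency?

90.2 %

P_out = 56 kW = 56000 W
P_in = √3·V_L·I_L·cosφ = 1.732 × 690 × 58.3 × 0.891 = 62079 W
η = P_out / P_in = 56000 / 62079 = 0.902 = 90.2%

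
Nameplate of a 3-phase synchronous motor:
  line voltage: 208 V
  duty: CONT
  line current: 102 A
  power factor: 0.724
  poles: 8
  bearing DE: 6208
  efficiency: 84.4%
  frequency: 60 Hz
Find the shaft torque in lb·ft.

P_in = √3·V·I·cosφ = 1.732 × 208 × 102 × 0.724 = 26604 W
P_out = η·P_in = 0.844 × 26604 = 22454 W
n = n_s = 120×60/8 = 900 rpm (synchronous)
ω = 2π×900/60 = 94.25 rad/s
τ = P_out/ω = 22454/94.25 = 238.2 N·m
In lb·ft: 238.2/1.356 = 176 lb·ft

176 lb·ft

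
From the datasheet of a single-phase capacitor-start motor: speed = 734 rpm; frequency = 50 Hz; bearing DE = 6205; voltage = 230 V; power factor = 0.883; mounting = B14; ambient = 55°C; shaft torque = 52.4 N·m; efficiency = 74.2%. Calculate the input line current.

ω = 2π×734/60 = 76.86 rad/s; P_out = τω = 52.4 × 76.86 = 4027 W
P_in = P_out / η = 4027 / 0.742 = 5427 W
I = P_in / (V·cosφ) = 5427 / (230 × 0.883) = 26.7 A

26.7 A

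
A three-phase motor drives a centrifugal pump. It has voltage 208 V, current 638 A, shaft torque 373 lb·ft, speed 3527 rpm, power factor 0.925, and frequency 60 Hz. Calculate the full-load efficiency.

τ = 373 lb·ft × 1.356 = 505.8 N·m
ω = 2π × 3527/60 = 369.3 rad/s; P_out = τω = 505.8 × 369.3 = 186792 W
P_in = √3·V_L·I_L·cosφ = 1.732 × 208 × 638 × 0.925 = 212605 W
η = P_out / P_in = 186792 / 212605 = 0.879 = 87.9%

87.9 %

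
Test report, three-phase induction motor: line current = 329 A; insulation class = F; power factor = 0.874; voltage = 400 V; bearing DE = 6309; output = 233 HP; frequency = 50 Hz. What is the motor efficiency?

87.3 %

P_out = 233 × 746 = 173818 W
P_in = √3·V_L·I_L·cosφ = 1.732 × 400 × 329 × 0.874 = 199212 W
η = P_out / P_in = 173818 / 199212 = 0.873 = 87.3%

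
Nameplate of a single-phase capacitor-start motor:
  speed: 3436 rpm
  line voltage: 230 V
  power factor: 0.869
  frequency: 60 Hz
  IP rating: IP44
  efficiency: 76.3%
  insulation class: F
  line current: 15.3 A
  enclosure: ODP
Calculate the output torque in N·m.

6.48 N·m

P_in = V·I·cosφ = 230 × 15.3 × 0.869 = 3058 W
P_out = η·P_in = 0.763 × 3058 = 2333 W
n = 3436 rpm
ω = 2π×3436/60 = 359.8 rad/s
τ = P_out/ω = 2333/359.8 = 6.48 N·m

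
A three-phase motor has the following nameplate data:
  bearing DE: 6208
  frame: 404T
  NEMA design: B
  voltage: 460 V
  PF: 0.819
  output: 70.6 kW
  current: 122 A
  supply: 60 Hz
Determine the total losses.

9010 W

P_in = √3·V·I·cosφ = 1.732×460×122×0.819 = 79607 W
P_out = 70600 W
Losses = P_in − P_out = 79607 − 70600 = 9007 W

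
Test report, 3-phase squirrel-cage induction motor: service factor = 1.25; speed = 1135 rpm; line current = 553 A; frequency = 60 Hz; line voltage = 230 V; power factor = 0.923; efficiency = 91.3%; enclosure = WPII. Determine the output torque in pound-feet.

P_in = √3·V·I·cosφ = 1.732 × 230 × 553 × 0.923 = 203331 W
P_out = η·P_in = 0.913 × 203331 = 185641 W
n = 1135 rpm
ω = 2π×1135/60 = 118.9 rad/s
τ = P_out/ω = 185641/118.9 = 1561 N·m
In lb·ft: 1561/1.356 = 1150 lb·ft

1150 lb·ft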